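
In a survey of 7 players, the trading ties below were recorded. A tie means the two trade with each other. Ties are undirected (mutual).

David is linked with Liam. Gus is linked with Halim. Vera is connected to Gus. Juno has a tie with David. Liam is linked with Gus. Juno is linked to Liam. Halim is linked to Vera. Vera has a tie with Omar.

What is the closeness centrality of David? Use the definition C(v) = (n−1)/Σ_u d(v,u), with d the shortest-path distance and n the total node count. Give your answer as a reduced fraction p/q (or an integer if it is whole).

Distances from David: Gus:2, Halim:3, Juno:1, Liam:1, Omar:4, Vera:3. Sum = 14.
n = 7, so closeness = 6/14 = 3/7.

3/7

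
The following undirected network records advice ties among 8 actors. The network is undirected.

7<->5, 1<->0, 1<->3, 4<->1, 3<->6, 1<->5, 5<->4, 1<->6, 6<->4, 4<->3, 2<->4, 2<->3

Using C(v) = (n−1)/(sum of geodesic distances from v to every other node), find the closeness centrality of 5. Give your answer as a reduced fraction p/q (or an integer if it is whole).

Distances from 5: 0:2, 1:1, 2:2, 3:2, 4:1, 6:2, 7:1. Sum = 11.
n = 8, so closeness = 7/11.

7/11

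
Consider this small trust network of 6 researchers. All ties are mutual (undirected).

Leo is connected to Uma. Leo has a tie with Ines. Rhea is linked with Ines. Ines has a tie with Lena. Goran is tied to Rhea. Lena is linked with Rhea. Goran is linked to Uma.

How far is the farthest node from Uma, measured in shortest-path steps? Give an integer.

3

Distances from Uma: Goran:1, Ines:2, Lena:3, Leo:1, Rhea:2.
The largest is 3 (to Lena), so the eccentricity of Uma is 3.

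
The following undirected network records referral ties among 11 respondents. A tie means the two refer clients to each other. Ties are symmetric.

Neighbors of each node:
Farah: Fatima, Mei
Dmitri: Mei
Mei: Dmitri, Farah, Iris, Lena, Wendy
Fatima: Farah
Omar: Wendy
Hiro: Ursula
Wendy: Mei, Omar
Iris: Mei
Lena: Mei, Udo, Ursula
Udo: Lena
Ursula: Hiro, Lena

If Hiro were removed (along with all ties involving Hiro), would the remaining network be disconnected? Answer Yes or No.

Even without Hiro, every remaining node can still reach every other (the residual graph is connected), so Hiro is not a cut vertex.

No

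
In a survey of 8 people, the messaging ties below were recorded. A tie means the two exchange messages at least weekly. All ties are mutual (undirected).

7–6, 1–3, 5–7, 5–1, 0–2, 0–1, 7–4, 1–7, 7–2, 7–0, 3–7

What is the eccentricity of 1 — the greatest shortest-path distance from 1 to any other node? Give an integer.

2

Distances from 1: 0:1, 2:2, 3:1, 4:2, 5:1, 6:2, 7:1.
The largest is 2 (to 6, 4, and 2), so the eccentricity of 1 is 2.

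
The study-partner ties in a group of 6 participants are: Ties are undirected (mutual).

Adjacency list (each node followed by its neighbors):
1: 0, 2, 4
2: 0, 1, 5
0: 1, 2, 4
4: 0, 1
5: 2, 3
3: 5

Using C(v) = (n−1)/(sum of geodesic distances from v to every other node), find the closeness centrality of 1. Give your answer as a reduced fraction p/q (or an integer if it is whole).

Distances from 1: 0:1, 2:1, 3:3, 4:1, 5:2. Sum = 8.
n = 6, so closeness = 5/8.

5/8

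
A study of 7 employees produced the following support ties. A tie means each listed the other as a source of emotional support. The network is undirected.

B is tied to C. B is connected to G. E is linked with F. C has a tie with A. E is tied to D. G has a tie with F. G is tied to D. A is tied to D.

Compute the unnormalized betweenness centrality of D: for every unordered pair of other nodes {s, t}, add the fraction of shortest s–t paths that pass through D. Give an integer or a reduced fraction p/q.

Pairs whose geodesics pass through D — G–E: 1/2; G–A: 1; F–A: 2/2; E–A: 1; E–C: 1; E–B: 1/2.
All other pairs contribute 0.
Summing the contributions gives betweenness(D) = 5.

5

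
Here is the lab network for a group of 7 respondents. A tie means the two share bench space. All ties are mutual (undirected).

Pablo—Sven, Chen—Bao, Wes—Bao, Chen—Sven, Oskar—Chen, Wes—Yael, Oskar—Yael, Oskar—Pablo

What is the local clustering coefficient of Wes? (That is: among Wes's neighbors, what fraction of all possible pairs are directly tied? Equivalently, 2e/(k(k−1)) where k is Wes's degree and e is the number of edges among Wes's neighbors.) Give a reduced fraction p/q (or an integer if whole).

0

Wes's neighbors: Bao and Yael (k = 2).
Possible neighbor pairs: C(2,2) = 1. Edges among them: none → e = 0.
Clustering(Wes) = 0/1.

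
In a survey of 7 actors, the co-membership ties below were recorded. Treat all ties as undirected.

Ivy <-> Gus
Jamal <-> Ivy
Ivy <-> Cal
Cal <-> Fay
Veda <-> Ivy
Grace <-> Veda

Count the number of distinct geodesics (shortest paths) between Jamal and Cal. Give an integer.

1

The shortest distance is 2, and the only length-2 path is Jamal–Ivy–Cal. So there is exactly 1 shortest path.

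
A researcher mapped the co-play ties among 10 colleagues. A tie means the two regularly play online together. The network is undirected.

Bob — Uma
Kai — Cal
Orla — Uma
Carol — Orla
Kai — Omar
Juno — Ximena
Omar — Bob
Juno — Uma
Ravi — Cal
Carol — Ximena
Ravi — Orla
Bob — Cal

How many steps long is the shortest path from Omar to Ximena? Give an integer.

4

One shortest route is Omar – Bob – Uma – Juno – Ximena, which uses 4 edges, and at distance 3 from Omar we only reach {Juno, Orla, Ravi}, which does not include Ximena. So d(Omar,Ximena) = 4.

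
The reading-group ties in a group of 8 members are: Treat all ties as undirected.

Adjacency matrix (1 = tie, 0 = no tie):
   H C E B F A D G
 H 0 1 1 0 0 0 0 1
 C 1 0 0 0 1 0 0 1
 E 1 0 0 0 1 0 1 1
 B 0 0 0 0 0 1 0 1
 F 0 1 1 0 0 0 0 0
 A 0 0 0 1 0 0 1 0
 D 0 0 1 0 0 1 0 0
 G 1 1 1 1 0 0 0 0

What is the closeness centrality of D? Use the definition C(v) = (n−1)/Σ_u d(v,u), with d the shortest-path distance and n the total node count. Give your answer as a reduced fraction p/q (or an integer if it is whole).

7/13

Distances from D: A:1, B:2, C:3, E:1, F:2, G:2, H:2. Sum = 13.
n = 8, so closeness = 7/13.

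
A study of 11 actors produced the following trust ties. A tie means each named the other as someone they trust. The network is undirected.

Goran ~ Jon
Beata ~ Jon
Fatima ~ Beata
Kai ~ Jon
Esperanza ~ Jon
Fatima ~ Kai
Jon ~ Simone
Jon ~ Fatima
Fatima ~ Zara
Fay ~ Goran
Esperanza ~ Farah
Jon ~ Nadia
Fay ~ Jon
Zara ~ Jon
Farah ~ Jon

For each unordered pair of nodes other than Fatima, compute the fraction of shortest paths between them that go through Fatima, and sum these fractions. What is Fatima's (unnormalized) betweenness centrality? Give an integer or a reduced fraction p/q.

3/2

Pairs whose geodesics pass through Fatima — Kai–Beata: 1/2; Kai–Zara: 1/2; Beata–Zara: 1/2.
All other pairs contribute 0.
Summing the contributions gives betweenness(Fatima) = 3/2.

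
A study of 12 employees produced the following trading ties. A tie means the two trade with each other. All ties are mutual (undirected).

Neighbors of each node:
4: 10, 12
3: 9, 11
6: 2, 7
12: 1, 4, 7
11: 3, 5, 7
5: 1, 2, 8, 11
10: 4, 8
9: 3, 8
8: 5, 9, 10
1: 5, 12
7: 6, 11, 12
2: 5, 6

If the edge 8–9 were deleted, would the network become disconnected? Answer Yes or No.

No

Even without that edge, 8 still reaches 9 via 8 – 5 – 11 – 3 – 9, so the network stays connected. Not a bridge.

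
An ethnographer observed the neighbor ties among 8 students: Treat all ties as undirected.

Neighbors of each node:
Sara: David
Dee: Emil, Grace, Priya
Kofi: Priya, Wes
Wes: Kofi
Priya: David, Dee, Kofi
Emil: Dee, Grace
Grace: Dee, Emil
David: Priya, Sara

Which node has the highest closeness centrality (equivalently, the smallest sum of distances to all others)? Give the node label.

Priya

Farness (sum of distances to all others) for each node — David:15, Dee:13, Emil:18, Grace:18, Kofi:15, Priya:11, Sara:21, Wes:21.
The smallest farness is 11, for Priya, so Priya has the highest closeness.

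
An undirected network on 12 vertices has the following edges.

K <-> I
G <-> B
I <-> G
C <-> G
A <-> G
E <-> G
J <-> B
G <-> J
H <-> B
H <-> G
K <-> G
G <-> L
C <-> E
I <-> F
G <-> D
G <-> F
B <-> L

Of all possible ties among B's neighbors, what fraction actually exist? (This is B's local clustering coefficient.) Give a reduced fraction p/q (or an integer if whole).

1/2

B's neighbors: G, H, J, and L (k = 4).
Possible neighbor pairs: C(4,2) = 6. Edges among them: G–H, G–J, G–L → e = 3.
Clustering(B) = 3/6 = 1/2.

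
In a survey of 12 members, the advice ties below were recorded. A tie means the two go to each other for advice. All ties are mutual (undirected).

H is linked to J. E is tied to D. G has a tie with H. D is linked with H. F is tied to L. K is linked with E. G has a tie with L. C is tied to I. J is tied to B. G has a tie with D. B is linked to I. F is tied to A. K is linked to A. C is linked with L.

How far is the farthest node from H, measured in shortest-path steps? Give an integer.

4

Distances from H: A:4, B:2, C:3, D:1, E:2, F:3, G:1, I:3, J:1, K:3, L:2.
The largest is 4 (to A), so the eccentricity of H is 4.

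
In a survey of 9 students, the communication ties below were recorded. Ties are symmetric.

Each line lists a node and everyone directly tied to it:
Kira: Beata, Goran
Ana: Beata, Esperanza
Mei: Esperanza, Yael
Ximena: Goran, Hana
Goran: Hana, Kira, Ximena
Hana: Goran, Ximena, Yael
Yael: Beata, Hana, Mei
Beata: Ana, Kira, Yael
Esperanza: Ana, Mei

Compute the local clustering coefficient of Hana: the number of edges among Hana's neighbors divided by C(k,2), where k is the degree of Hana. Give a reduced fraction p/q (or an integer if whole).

1/3

Hana's neighbors: Goran, Ximena, and Yael (k = 3).
Possible neighbor pairs: C(3,2) = 3. Edges among them: Goran–Ximena → e = 1.
Clustering(Hana) = 1/3.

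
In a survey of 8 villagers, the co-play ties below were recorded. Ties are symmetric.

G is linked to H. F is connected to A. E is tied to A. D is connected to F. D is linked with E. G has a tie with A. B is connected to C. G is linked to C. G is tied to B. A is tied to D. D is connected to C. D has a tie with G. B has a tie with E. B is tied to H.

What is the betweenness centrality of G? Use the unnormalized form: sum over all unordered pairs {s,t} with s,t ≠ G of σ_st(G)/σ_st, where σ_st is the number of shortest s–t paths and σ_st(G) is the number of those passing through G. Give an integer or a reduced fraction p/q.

Pairs whose geodesics pass through G — D–H: 1; D–B: 1/3; A–H: 1; A–C: 1/2; A–B: 1/2; H–C: 1/2; H–F: 2/2; F–B: 2/5.
All other pairs contribute 0.
Summing the contributions gives betweenness(G) = 157/30.

157/30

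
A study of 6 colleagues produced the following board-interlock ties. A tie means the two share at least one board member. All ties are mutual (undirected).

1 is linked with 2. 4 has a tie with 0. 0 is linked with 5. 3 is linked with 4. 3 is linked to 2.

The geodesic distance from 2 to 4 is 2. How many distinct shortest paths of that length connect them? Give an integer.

1

The shortest distance is 2, and the only length-2 path is 2–3–4. So there is exactly 1 shortest path.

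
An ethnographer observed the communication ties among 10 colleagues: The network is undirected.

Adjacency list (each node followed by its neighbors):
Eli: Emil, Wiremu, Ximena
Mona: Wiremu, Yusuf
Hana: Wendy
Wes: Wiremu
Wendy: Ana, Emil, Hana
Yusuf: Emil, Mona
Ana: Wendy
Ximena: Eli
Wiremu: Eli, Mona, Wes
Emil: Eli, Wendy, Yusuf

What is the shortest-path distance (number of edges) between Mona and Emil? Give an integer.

One shortest route is Mona – Yusuf – Emil, which uses 2 edges, and Mona and Emil are not directly tied, so nothing shorter exists. So d(Mona,Emil) = 2.

2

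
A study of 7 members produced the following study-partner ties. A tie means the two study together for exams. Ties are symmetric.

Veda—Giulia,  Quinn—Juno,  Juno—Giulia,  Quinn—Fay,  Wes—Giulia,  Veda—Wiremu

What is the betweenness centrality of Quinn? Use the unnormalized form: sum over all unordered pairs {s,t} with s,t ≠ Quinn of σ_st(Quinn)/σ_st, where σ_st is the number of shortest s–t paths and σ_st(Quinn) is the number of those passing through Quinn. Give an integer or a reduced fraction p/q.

5

Pairs whose geodesics pass through Quinn — Juno–Fay: 1; Giulia–Fay: 1; Fay–Veda: 1; Fay–Wes: 1; Fay–Wiremu: 1.
All other pairs contribute 0.
Summing the contributions gives betweenness(Quinn) = 5.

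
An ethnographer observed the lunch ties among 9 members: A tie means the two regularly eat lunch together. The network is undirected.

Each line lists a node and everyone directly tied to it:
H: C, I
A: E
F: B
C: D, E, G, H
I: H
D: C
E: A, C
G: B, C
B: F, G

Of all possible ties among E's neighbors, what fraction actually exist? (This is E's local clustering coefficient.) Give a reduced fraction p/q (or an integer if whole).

E's neighbors: A and C (k = 2).
Possible neighbor pairs: C(2,2) = 1. Edges among them: none → e = 0.
Clustering(E) = 0/1.

0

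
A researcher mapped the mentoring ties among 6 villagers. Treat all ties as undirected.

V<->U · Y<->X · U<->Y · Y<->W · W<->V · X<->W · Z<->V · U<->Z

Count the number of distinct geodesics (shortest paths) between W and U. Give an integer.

The shortest distance is 2. The length-2 paths are: W–Y–U; W–V–U.
That gives 2 distinct shortest paths.

2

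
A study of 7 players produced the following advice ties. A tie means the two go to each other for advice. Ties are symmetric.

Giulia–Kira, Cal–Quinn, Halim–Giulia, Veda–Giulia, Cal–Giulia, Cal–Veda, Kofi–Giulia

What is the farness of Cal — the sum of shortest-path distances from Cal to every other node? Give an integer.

9

Distances from Cal: Giulia:1, Halim:2, Kira:2, Kofi:2, Quinn:1, Veda:1.
Sum = 1 + 2 + 2 + 2 + 1 + 1 = 9.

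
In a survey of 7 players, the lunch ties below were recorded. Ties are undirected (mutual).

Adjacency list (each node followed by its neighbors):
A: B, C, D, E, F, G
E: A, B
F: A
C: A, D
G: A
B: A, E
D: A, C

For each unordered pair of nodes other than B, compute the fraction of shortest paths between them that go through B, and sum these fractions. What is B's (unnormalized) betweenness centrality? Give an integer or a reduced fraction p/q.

0

No shortest path between any pair of other nodes passes through B.
Summing the contributions gives betweenness(B) = 0.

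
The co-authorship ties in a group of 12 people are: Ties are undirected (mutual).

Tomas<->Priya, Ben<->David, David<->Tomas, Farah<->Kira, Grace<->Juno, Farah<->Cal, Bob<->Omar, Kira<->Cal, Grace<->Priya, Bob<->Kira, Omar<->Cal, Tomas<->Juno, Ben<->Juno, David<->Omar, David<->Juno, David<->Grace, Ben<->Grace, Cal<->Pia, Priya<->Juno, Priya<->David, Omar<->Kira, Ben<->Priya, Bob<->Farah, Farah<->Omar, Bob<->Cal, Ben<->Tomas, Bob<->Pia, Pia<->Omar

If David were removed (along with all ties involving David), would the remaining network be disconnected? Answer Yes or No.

Removing David leaves {Bob, Cal, Farah, Kira, Omar, and Pia} with no path to {Ben, Grace, Juno, Priya, and Tomas}, so the network splits into 2 components. David is a cut vertex.

Yes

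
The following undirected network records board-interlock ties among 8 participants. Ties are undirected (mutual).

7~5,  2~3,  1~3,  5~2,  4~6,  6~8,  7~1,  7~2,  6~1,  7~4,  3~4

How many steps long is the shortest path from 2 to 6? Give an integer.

3

One shortest route is 2 – 3 – 1 – 6, which uses 3 edges, and at distance 2 from 2 we only reach {1, 4}, which does not include 6. So d(2,6) = 3.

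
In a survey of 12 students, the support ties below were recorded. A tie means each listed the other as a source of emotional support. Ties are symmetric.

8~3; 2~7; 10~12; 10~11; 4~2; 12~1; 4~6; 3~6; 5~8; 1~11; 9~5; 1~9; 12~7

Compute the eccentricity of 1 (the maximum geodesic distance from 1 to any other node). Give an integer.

5

Distances from 1: 2:3, 3:4, 4:4, 5:2, 6:5, 7:2, 8:3, 9:1, 10:2, 11:1, 12:1.
The largest is 5 (to 6), so the eccentricity of 1 is 5.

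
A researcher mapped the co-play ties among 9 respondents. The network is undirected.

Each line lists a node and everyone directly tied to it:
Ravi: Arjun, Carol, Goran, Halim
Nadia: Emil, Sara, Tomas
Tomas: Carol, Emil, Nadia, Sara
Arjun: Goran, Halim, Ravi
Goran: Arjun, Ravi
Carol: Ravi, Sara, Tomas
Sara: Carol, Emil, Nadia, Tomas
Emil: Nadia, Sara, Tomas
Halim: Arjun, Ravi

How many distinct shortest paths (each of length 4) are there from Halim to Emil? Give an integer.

The shortest distance is 4. The length-4 paths are: Halim–Ravi–Carol–Sara–Emil; Halim–Ravi–Carol–Tomas–Emil.
That gives 2 distinct shortest paths.

2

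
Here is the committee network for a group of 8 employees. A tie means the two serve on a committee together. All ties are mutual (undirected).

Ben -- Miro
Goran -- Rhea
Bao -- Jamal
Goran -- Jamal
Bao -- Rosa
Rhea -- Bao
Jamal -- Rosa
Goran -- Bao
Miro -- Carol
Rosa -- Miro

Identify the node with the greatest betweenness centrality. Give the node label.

Rosa

Unnormalized betweenness of each node: Bao:13/2, Ben:0, Carol:0, Goran:1/2, Jamal:2, Miro:11, Rhea:0, Rosa:12.
Rosa has the largest value, 12, making it the main broker — the node through which the most shortest paths run.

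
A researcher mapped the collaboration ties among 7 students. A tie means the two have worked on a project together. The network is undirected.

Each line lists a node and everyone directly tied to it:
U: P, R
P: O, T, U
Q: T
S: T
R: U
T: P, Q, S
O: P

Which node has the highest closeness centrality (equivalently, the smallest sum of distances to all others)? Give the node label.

P

Farness (sum of distances to all others) for each node — O:14, P:9, Q:15, R:17, S:15, T:10, U:12.
The smallest farness is 9, for P, so P has the highest closeness.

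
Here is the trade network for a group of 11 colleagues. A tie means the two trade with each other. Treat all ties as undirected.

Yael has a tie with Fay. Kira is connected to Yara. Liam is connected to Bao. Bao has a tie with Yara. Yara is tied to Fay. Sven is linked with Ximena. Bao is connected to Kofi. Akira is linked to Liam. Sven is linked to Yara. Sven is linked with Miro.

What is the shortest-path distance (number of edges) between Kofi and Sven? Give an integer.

One shortest route is Kofi – Bao – Yara – Sven, which uses 3 edges, and at distance 2 from Kofi we only reach {Liam, Yara}, which does not include Sven. So d(Kofi,Sven) = 3.

3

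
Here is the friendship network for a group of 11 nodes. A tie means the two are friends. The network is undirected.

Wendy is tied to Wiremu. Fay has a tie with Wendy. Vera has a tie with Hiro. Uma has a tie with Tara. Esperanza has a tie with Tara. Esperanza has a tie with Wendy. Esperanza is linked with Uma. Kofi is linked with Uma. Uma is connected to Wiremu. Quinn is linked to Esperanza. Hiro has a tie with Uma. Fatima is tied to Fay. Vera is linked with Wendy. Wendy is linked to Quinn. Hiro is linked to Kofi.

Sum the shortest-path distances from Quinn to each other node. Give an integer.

Distances from Quinn: Esperanza:1, Fatima:3, Fay:2, Hiro:3, Kofi:3, Tara:2, Uma:2, Vera:2, Wendy:1, Wiremu:2.
Sum = 1 + 3 + 2 + 3 + 3 + 2 + 2 + 2 + 1 + 2 = 21.

21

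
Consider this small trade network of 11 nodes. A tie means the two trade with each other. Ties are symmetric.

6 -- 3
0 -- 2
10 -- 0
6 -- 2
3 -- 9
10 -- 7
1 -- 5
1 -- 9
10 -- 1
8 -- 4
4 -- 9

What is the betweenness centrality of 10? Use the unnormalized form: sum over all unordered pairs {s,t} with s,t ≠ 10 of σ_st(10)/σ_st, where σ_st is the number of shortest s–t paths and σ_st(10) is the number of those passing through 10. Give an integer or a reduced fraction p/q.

Pairs whose geodesics pass through 10 — 9–0: 1; 9–7: 1; 1–0: 1; 1–7: 1; 1–2: 1; 5–0: 1; 5–7: 1; 5–2: 1; 0–7: 1; 0–8: 1; 0–4: 1; 6–7: 1; 7–2: 1; 7–8: 1 … (+2 more pairs).
All other pairs contribute 0.
Summing the contributions gives betweenness(10) = 16.

16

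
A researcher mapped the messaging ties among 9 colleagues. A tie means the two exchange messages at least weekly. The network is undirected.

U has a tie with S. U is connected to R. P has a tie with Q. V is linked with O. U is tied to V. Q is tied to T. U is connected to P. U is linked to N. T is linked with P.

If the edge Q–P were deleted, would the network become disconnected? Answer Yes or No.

No

Even without that edge, Q still reaches P via Q – T – P, so the network stays connected. Not a bridge.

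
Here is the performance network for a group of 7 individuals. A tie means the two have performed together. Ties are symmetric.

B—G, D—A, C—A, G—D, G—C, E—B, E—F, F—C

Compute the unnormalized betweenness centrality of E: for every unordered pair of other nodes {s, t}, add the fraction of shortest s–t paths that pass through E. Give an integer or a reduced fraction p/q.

1

Pairs whose geodesics pass through E — B–F: 1.
All other pairs contribute 0.
Summing the contributions gives betweenness(E) = 1.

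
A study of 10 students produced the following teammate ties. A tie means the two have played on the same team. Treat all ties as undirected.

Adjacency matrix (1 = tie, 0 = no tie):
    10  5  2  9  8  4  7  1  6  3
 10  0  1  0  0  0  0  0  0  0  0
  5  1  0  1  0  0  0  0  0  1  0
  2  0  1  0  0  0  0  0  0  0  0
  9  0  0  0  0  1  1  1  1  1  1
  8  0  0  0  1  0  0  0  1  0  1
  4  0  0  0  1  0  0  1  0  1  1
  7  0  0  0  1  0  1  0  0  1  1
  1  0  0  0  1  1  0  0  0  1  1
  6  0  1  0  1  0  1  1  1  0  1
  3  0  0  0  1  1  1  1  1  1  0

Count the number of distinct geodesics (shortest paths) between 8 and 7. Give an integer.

The shortest distance is 2. The length-2 paths are: 8–3–7; 8–9–7.
That gives 2 distinct shortest paths.

2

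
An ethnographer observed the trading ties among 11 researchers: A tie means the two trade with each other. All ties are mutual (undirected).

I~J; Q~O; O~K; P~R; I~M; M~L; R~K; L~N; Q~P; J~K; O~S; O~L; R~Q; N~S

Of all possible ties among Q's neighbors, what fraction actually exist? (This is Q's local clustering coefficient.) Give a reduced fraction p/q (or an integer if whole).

Q's neighbors: O, P, and R (k = 3).
Possible neighbor pairs: C(3,2) = 3. Edges among them: P–R → e = 1.
Clustering(Q) = 1/3.

1/3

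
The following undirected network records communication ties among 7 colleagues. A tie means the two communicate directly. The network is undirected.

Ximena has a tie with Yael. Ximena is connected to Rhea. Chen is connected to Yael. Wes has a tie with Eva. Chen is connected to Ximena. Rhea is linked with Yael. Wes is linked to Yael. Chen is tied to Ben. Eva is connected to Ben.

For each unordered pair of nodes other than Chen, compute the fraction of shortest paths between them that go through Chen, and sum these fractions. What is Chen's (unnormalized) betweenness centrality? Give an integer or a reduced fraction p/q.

7/2

Pairs whose geodesics pass through Chen — Ben–Ximena: 1; Ben–Yael: 1; Ben–Rhea: 2/2; Eva–Ximena: 1/2.
All other pairs contribute 0.
Summing the contributions gives betweenness(Chen) = 7/2.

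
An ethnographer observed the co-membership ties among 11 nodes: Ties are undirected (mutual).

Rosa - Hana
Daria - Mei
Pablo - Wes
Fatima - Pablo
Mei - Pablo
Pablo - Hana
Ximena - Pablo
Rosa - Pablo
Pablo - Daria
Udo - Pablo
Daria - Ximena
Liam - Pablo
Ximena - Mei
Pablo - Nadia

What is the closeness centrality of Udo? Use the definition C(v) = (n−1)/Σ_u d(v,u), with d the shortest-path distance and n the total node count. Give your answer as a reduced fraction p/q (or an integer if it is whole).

Distances from Udo: Daria:2, Fatima:2, Hana:2, Liam:2, Mei:2, Nadia:2, Pablo:1, Rosa:2, Wes:2, Ximena:2. Sum = 19.
n = 11, so closeness = 10/19.

10/19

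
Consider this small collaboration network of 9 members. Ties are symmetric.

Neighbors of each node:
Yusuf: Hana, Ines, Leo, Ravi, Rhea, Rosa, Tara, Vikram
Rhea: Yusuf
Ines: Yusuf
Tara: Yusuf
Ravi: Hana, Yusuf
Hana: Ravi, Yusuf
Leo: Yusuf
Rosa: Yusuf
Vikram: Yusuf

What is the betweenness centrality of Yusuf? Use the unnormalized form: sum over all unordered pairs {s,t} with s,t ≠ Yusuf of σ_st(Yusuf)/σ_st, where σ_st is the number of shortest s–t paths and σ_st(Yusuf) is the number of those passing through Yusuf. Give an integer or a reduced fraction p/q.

27

Pairs whose geodesics pass through Yusuf — Tara–Vikram: 1; Tara–Rhea: 1; Tara–Ines: 1; Tara–Ravi: 1; Tara–Leo: 1; Tara–Hana: 1; Tara–Rosa: 1; Vikram–Rhea: 1; Vikram–Ines: 1; Vikram–Ravi: 1; Vikram–Leo: 1; Vikram–Hana: 1; Vikram–Rosa: 1; Rhea–Ines: 1 … (+13 more pairs).
All other pairs contribute 0.
Summing the contributions gives betweenness(Yusuf) = 27.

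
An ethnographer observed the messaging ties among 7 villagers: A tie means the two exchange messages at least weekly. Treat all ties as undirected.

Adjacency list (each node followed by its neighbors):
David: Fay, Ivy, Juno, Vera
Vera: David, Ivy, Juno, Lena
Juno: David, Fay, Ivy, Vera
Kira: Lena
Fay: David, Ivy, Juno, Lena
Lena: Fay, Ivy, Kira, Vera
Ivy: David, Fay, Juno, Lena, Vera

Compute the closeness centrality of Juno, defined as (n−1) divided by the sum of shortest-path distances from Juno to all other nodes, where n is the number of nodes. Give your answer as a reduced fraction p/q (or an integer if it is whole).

2/3

Distances from Juno: David:1, Fay:1, Ivy:1, Kira:3, Lena:2, Vera:1. Sum = 9.
n = 7, so closeness = 6/9 = 2/3.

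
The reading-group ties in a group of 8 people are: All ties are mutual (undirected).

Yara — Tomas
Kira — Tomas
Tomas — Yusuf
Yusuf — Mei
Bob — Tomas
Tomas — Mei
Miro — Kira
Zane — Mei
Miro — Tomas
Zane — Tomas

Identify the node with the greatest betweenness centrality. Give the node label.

Unnormalized betweenness of each node: Bob:0, Kira:0, Mei:1/2, Miro:0, Tomas:35/2, Yara:0, Yusuf:0, Zane:0.
Tomas has the largest value, 35/2, making it the main broker — the node through which the most shortest paths run.

Tomas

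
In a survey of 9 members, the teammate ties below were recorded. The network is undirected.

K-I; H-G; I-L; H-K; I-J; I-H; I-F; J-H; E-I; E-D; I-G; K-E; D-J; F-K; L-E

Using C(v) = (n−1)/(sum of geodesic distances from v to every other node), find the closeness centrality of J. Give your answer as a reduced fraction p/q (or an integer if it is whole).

Distances from J: D:1, E:2, F:2, G:2, H:1, I:1, K:2, L:2. Sum = 13.
n = 9, so closeness = 8/13.

8/13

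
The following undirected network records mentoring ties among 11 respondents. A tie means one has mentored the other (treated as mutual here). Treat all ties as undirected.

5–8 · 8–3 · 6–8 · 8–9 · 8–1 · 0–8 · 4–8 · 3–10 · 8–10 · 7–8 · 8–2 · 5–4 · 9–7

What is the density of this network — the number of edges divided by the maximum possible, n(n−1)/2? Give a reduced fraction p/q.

13/55

There are 13 edges and 11 nodes, so the maximum possible is C(11,2) = 55.
Density = 13/55.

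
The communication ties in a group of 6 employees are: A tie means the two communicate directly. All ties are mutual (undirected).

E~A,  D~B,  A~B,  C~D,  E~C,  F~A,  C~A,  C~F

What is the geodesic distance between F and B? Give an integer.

2

One shortest route is F – A – B, which uses 2 edges, and F and B are not directly tied, so nothing shorter exists. So d(F,B) = 2.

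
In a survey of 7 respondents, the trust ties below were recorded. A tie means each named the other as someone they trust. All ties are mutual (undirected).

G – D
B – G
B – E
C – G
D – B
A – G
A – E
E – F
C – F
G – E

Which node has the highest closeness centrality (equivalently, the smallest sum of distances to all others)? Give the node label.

Farness (sum of distances to all others) for each node — A:10, B:9, C:10, D:11, E:8, F:11, G:7.
The smallest farness is 7, for G, so G has the highest closeness.

G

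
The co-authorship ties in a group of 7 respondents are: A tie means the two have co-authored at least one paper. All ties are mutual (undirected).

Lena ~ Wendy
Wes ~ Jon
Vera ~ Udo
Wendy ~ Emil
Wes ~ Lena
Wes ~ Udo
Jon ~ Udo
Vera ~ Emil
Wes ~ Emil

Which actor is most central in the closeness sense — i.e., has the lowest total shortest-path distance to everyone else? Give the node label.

Farness (sum of distances to all others) for each node — Emil:9, Jon:11, Lena:11, Udo:10, Vera:11, Wendy:12, Wes:8.
The smallest farness is 8, for Wes, so Wes has the highest closeness.

Wes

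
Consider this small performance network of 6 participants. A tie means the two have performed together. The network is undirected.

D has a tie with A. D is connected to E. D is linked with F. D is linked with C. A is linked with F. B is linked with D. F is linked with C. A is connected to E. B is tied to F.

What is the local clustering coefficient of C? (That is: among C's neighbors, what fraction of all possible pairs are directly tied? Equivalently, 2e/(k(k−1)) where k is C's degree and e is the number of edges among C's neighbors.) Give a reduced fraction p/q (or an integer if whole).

1

C's neighbors: D and F (k = 2).
Possible neighbor pairs: C(2,2) = 1. Edges among them: D–F → e = 1.
Clustering(C) = 1/1.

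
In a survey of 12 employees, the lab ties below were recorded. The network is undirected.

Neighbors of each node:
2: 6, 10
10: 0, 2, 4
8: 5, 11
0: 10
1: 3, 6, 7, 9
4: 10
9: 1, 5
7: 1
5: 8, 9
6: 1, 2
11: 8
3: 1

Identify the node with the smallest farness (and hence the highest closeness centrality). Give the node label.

1

Farness (sum of distances to all others) for each node — 0:48, 1:26, 2:32, 3:36, 4:48, 5:36, 6:28, 7:36, 8:44, 9:30, 10:38, 11:54.
The smallest farness is 26, for 1, so 1 has the highest closeness.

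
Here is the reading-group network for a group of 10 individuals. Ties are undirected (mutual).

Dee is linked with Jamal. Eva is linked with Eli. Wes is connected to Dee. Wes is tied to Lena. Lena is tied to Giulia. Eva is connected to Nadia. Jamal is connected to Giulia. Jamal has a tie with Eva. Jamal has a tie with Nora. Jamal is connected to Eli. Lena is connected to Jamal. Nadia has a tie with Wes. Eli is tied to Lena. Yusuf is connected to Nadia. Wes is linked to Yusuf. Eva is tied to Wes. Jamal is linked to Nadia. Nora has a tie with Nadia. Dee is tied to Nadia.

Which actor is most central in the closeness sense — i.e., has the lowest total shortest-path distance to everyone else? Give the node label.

Farness (sum of distances to all others) for each node — Dee:15, Eli:16, Eva:14, Giulia:17, Jamal:11, Lena:14, Nadia:12, Nora:16, Wes:13, Yusuf:18.
The smallest farness is 11, for Jamal, so Jamal has the highest closeness.

Jamal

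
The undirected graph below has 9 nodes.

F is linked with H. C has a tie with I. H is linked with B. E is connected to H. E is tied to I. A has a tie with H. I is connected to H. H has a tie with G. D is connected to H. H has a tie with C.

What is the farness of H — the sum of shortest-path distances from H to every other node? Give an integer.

8

Distances from H: A:1, B:1, C:1, D:1, E:1, F:1, G:1, I:1.
Sum = 1 + 1 + 1 + 1 + 1 + 1 + 1 + 1 = 8.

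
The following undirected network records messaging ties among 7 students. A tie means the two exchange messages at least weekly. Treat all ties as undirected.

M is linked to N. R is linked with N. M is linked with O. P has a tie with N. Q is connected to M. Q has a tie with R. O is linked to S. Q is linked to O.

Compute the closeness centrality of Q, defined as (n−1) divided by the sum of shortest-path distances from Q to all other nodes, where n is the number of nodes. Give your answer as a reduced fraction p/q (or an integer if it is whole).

3/5

Distances from Q: M:1, N:2, O:1, P:3, R:1, S:2. Sum = 10.
n = 7, so closeness = 6/10 = 3/5.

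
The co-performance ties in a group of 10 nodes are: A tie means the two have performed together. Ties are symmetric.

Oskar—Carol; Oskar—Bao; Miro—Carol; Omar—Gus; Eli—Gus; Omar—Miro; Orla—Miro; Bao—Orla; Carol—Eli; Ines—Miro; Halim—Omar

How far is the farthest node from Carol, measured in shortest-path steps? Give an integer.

Distances from Carol: Bao:2, Eli:1, Gus:2, Halim:3, Ines:2, Miro:1, Omar:2, Orla:2, Oskar:1.
The largest is 3 (to Halim), so the eccentricity of Carol is 3.

3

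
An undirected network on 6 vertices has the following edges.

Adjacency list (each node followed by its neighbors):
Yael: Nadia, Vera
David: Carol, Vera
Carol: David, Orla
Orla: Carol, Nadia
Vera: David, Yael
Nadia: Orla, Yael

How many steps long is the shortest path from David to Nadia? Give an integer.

3

One shortest route is David – Carol – Orla – Nadia, which uses 3 edges, and at distance 2 from David we only reach {Orla, Yael}, which does not include Nadia. So d(David,Nadia) = 3.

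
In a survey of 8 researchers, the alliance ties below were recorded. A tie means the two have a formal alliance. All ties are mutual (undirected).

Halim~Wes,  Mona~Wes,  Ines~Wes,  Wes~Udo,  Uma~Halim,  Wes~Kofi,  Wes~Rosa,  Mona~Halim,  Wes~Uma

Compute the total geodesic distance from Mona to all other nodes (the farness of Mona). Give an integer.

Distances from Mona: Halim:1, Ines:2, Kofi:2, Rosa:2, Udo:2, Uma:2, Wes:1.
Sum = 1 + 2 + 2 + 2 + 2 + 2 + 1 = 12.

12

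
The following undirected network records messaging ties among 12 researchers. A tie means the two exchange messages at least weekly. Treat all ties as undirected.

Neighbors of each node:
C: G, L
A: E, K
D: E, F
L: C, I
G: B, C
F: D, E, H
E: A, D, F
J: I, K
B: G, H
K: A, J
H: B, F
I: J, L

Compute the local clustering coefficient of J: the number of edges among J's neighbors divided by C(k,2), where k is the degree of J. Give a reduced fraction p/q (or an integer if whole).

0

J's neighbors: I and K (k = 2).
Possible neighbor pairs: C(2,2) = 1. Edges among them: none → e = 0.
Clustering(J) = 0/1.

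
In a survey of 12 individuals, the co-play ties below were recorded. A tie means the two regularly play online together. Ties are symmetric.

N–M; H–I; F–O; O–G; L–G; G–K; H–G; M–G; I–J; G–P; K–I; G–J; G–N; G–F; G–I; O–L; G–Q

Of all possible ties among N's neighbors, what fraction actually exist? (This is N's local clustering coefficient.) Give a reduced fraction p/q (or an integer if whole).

N's neighbors: G and M (k = 2).
Possible neighbor pairs: C(2,2) = 1. Edges among them: G–M → e = 1.
Clustering(N) = 1/1.

1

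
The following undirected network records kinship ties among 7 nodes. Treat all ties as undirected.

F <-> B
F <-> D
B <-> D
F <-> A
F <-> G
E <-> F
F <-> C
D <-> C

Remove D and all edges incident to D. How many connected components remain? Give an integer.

D's neighbors (B, C, and F) remain reachable from one another through other ties, so the rest of the network stays in one piece.

1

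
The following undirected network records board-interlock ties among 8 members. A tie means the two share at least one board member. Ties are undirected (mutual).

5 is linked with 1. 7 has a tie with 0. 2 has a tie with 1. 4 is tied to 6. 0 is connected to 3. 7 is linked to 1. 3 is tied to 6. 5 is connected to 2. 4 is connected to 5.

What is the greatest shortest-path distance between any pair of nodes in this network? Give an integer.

Eccentricity of each node (its greatest distance to any other): 0:3, 1:3, 2:4, 3:4, 4:3, 5:3, 6:3, 7:3.
The maximum eccentricity is 4, realized for instance by the pair 3–2 via 3 – 6 – 4 – 5 – 2. So the diameter is 4.

4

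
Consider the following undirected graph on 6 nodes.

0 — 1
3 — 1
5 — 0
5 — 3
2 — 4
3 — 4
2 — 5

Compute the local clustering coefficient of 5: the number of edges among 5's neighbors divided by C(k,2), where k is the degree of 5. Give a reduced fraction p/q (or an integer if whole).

5's neighbors: 0, 2, and 3 (k = 3).
Possible neighbor pairs: C(3,2) = 3. Edges among them: none → e = 0.
Clustering(5) = 0/3 = 0.

0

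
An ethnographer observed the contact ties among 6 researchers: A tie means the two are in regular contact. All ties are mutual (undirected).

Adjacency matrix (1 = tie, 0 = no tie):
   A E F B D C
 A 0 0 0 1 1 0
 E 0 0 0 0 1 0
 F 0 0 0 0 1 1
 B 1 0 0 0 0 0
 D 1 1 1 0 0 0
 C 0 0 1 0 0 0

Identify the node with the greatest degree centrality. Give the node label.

D

Degrees — A:2, B:1, C:1, D:3, E:1, F:2.
The maximum is 3, attained only by D.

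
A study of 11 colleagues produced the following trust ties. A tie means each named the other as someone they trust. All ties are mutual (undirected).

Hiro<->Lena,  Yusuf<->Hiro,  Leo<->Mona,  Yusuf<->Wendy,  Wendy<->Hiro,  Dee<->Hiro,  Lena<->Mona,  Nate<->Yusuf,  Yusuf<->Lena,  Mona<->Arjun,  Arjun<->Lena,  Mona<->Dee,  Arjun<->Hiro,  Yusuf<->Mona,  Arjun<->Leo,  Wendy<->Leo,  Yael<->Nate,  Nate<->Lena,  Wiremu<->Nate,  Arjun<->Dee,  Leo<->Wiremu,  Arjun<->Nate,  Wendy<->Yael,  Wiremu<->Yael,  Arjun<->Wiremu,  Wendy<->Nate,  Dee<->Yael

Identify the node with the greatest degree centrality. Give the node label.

Degrees — Arjun:7, Dee:4, Hiro:5, Lena:5, Leo:4, Mona:5, Nate:6, Wendy:5, Wiremu:4, Yael:4, Yusuf:5.
The maximum is 7, attained only by Arjun.

Arjun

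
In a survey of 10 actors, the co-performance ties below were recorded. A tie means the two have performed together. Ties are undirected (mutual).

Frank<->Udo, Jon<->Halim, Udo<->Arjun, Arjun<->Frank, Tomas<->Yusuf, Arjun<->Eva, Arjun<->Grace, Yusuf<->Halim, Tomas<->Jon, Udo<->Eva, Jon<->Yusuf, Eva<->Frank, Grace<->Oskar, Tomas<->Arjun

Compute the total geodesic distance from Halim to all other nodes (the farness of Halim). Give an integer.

28

Distances from Halim: Arjun:3, Eva:4, Frank:4, Grace:4, Jon:1, Oskar:5, Tomas:2, Udo:4, Yusuf:1.
Sum = 3 + 4 + 4 + 4 + 1 + 5 + 2 + 4 + 1 = 28.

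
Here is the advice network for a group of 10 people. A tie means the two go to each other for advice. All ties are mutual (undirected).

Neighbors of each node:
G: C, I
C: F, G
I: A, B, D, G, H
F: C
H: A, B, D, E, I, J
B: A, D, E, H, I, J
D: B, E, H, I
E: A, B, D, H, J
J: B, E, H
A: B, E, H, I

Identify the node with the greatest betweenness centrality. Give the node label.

Unnormalized betweenness of each node: A:1, B:47/12, C:8, D:1, E:11/12, F:0, G:14, H:47/12, I:73/4, J:0.
I has the largest value, 73/4, making it the main broker — the node through which the most shortest paths run.

I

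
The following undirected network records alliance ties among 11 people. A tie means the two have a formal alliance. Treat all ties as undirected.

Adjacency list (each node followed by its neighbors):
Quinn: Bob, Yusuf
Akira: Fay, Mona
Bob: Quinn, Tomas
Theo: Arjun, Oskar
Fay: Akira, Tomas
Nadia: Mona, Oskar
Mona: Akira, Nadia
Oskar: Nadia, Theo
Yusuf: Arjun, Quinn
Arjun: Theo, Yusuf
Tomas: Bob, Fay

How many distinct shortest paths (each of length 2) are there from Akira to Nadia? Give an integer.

1

The shortest distance is 2, and the only length-2 path is Akira–Mona–Nadia. So there is exactly 1 shortest path.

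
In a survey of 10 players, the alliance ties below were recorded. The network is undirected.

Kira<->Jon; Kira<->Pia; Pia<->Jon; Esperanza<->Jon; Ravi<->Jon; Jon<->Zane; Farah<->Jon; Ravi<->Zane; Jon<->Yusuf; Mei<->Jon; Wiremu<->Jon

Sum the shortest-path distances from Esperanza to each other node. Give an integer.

17

Distances from Esperanza: Farah:2, Jon:1, Kira:2, Mei:2, Pia:2, Ravi:2, Wiremu:2, Yusuf:2, Zane:2.
Sum = 2 + 1 + 2 + 2 + 2 + 2 + 2 + 2 + 2 = 17.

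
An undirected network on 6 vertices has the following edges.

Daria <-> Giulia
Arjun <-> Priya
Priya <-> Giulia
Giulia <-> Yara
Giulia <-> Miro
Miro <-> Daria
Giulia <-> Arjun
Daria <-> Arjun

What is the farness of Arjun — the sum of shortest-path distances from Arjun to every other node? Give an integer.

7

Distances from Arjun: Daria:1, Giulia:1, Miro:2, Priya:1, Yara:2.
Sum = 1 + 1 + 2 + 1 + 2 = 7.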